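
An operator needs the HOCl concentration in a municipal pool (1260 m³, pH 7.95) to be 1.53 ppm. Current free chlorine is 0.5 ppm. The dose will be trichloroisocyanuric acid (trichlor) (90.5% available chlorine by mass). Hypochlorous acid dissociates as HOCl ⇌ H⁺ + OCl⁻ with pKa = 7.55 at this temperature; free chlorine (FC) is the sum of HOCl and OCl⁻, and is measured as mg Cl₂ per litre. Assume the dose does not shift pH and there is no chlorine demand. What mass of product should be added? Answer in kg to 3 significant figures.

6.78 kg

Volume: 1260 m³ = 1,260,000 L.
[OCl⁻]/[HOCl] = 10^(pH − pKa) = 10^(7.95 − 7.55) = 2.512; fraction as HOCl = 1/(1 + 2.512) = 0.2847.
Free chlorine required for 1.53 ppm HOCl: 1.53 / 0.2847 = 5.373 ppm.
FC to add: 5.373 − 0.5 = 4.873 mg/L as Cl₂.
Cl₂ equivalent: 4.873 mg/L × 1,260,000 L = 6140 g.
Product at 90.5% available Cl: 6140 / 0.905 = 6785 g.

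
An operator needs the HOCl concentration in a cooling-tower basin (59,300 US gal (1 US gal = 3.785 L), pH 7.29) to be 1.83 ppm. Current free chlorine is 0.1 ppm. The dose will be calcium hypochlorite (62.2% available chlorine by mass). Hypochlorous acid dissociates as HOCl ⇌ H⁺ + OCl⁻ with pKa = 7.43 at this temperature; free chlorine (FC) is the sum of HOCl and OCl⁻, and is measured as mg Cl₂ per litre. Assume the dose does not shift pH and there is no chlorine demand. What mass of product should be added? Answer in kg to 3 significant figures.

1.10 kg

Volume: 59,300 US gal × 3.785 L/gal = 224,450 L.
[OCl⁻]/[HOCl] = 10^(pH − pKa) = 10^(7.29 − 7.43) = 0.7244; fraction as HOCl = 1/(1 + 0.7244) = 0.5799.
Free chlorine required for 1.83 ppm HOCl: 1.83 / 0.5799 = 3.156 ppm.
FC to add: 3.156 − 0.1 = 3.056 mg/L as Cl₂.
Cl₂ equivalent: 3.056 mg/L × 224,450 L = 685.9 g.
Product at 62.2% available Cl: 685.9 / 0.622 = 1103 g.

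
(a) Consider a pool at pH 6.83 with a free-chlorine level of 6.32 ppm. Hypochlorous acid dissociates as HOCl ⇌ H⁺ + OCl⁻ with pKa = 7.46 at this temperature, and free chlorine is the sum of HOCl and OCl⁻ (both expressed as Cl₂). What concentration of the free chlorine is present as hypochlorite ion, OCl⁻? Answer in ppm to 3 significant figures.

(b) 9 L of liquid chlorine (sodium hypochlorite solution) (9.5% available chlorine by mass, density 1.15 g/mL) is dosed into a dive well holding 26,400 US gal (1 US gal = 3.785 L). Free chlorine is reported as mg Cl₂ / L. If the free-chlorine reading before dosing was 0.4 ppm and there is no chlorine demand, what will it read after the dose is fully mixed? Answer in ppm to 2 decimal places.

(a) 1.20 ppm; (b) 10.24 ppm

(a) [OCl⁻]/[HOCl] = 10^(pH − pKa) = 10^(6.83 − 7.46) = 10^-0.63 = 0.2344.
(a) Fraction as HOCl = 1 / (1 + 0.2344) = 0.8101.
(a) OCl⁻ = (1 − 0.8101) × 6.32 ppm = 1.2 ppm.

(b) Volume: 26,400 US gal × 3.785 L/gal = 99,924 L.
(b) Mass of solution: 9 L × 1000 mL/L × 1.15 g/mL = 10,350 g.
(b) Available chlorine delivered: 10,350 g × 0.095 = 983.2 g as Cl₂.
(b) Concentration rise: 983.2 g / 99,924 L = 9.84 mg/L = 9.84 ppm.
(b) Final FC: 0.4 + 9.84 = 10.24 ppm.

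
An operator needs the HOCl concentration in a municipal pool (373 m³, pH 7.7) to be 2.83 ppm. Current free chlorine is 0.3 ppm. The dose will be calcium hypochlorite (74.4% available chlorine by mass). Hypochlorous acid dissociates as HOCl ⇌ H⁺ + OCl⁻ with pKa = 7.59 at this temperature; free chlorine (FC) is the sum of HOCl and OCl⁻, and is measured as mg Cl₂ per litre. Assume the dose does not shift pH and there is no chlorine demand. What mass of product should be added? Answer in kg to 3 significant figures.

Volume: 373 m³ = 373,000 L.
[OCl⁻]/[HOCl] = 10^(pH − pKa) = 10^(7.7 − 7.59) = 1.288; fraction as HOCl = 1/(1 + 1.288) = 0.437.
Free chlorine required for 2.83 ppm HOCl: 2.83 / 0.437 = 6.476 ppm.
FC to add: 6.476 − 0.3 = 6.176 mg/L as Cl₂.
Cl₂ equivalent: 6.176 mg/L × 373,000 L = 2304 g.
Product at 74.4% available Cl: 2304 / 0.744 = 3096 g.

3.10 kg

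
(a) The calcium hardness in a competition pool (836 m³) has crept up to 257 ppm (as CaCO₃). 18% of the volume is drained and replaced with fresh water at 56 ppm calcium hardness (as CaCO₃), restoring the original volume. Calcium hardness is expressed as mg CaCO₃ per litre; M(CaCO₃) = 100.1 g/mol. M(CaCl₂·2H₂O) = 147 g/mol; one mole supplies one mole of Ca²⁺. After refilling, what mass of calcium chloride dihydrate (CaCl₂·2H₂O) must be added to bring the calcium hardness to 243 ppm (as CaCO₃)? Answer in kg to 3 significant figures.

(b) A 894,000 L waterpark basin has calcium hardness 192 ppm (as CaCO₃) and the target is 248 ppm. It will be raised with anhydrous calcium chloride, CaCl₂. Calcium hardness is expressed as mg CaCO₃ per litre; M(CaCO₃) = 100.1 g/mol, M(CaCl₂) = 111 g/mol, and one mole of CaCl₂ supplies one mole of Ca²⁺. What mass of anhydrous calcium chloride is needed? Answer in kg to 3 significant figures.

(a) Volume: 836 m³ = 836,000 L.
(a) After draining 18% and refilling: 257 × 0.82 + 56 × 0.18 = 220.82 ppm.
(a) Deficit to target: 243 − 220.82 = 22.18 mg/L.
(a) As CaCO₃: 22.18 mg/L × 836,000 L = 18,540 g; ÷ 100.1 = 185.2 mol Ca²⁺.
(a) Mass: 185.2 × 147 = 27,230 g.

(b) Hardness to add: (248 − 192) = 56 mg/L as CaCO₃ × 894,000 L = 50,060 g as CaCO₃.
(b) Moles of Ca²⁺ (1 mol Ca²⁺ ≡ 1 mol CaCO₃): 50,060 / 100.1 g/mol = 500.1 mol.
(b) Mass of CaCl₂: 500.1 × 111 = 55,520 g.

(a) 27.2 kg; (b) 55.5 kg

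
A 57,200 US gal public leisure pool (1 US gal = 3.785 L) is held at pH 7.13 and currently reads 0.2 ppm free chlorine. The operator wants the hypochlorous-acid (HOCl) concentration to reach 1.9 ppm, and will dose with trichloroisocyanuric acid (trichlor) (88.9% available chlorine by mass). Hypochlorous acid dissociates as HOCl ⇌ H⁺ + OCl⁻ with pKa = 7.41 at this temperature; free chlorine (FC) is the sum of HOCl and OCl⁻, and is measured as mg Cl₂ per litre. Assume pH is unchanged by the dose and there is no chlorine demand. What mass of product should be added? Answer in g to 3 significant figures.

657 g

Volume: 57,200 US gal × 3.785 L/gal = 216,502 L.
[OCl⁻]/[HOCl] = 10^(pH − pKa) = 10^(7.13 − 7.41) = 0.5248; fraction as HOCl = 1/(1 + 0.5248) = 0.6558.
Free chlorine required for 1.9 ppm HOCl: 1.9 / 0.6558 = 2.897 ppm.
FC to add: 2.897 − 0.2 = 2.697 mg/L as Cl₂.
Cl₂ equivalent: 2.697 mg/L × 216,502 L = 583.9 g.
Product at 88.9% available Cl: 583.9 / 0.889 = 656.8 g.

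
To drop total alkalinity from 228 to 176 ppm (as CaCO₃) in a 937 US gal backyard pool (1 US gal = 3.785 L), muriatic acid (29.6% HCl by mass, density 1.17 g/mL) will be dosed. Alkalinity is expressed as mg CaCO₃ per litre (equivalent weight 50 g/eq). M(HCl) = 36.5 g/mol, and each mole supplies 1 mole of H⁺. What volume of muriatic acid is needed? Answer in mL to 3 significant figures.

389 mL

Volume: 937 US gal × 3.785 L/gal = 3,547 L.
Alkalinity to neutralize: (228 − 176) = 52 mg/L as CaCO₃ × 3,547 L = 184.4 g as CaCO₃.
Equivalents of H⁺ required: 184.4 ÷ 50 g/eq = 3.688 eq = 3.688 mol HCl.
Mass of HCl: 3.688 × 36.5 = 134.6 g.
Mass of 29.6% solution: 134.6 / 0.296 = 454.8 g.
Volume: 454.8 g ÷ 1.17 g/mL = 388.7 mL.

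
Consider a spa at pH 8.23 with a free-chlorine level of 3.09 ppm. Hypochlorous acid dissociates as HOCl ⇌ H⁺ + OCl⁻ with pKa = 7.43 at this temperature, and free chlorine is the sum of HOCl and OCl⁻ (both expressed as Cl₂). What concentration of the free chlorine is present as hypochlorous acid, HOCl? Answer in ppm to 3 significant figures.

0.423 ppm

[OCl⁻]/[HOCl] = 10^(pH − pKa) = 10^(8.23 − 7.43) = 10^0.80 = 6.31.
Fraction as HOCl = 1 / (1 + 6.31) = 0.1368.
HOCl = 0.1368 × 3.09 ppm = 0.4227 ppm.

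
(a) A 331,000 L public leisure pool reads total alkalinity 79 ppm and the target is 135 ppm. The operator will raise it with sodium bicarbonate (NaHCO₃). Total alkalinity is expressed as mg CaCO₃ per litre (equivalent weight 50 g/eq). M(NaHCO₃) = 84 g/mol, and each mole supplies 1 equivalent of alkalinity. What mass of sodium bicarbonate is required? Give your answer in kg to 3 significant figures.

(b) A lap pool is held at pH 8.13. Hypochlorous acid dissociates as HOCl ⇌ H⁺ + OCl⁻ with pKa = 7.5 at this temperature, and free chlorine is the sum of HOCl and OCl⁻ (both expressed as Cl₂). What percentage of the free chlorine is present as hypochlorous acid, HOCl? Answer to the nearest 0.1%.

(a) 31.1 kg; (b) 19.0%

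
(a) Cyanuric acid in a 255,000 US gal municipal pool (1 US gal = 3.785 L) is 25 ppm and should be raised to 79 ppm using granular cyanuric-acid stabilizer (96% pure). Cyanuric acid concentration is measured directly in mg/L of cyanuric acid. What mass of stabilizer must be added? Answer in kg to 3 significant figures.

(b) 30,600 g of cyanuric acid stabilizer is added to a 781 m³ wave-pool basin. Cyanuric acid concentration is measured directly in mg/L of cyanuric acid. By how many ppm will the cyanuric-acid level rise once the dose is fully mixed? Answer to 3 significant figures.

(a) 54.3 kg; (b) 39.2 ppm

(a) Volume: 255,000 US gal × 3.785 L/gal = 965,175 L.
(a) CYA to add: (79 − 25) = 54 mg/L × 965,175 L = 52,120 g cyanuric acid.
(a) At 96% purity: 52,120 / 0.96 = 54,290 g product.

(b) Volume: 781 m³ = 781,000 L.
(b) Rise: 30,600 g / 781,000 L × 1000 = 39.18 mg/L.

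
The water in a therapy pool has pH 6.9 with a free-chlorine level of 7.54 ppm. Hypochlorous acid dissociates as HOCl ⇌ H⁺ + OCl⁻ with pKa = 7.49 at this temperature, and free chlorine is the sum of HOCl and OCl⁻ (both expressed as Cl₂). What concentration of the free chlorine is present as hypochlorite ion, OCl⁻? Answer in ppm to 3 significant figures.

[OCl⁻]/[HOCl] = 10^(pH − pKa) = 10^(6.9 − 7.49) = 10^-0.59 = 0.257.
Fraction as HOCl = 1 / (1 + 0.257) = 0.7955.
OCl⁻ = (1 − 0.7955) × 7.54 ppm = 1.542 ppm.

1.54 ppm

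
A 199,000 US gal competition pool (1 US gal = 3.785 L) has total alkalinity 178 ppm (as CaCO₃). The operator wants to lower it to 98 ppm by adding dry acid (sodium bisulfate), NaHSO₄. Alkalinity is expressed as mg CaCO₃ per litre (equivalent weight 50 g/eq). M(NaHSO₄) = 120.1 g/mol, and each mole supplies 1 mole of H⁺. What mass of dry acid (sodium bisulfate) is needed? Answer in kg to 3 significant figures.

Volume: 199,000 US gal × 3.785 L/gal = 753,215 L.
Alkalinity to neutralize: (178 − 98) = 80 mg/L as CaCO₃ × 753,215 L = 60,260 g as CaCO₃.
Equivalents of H⁺ required: 60,260 ÷ 50 g/eq = 1205 eq = 1205 mol NaHSO₄.
Mass of NaHSO₄: 1205 × 120.1 = 144,700 g.

145 kg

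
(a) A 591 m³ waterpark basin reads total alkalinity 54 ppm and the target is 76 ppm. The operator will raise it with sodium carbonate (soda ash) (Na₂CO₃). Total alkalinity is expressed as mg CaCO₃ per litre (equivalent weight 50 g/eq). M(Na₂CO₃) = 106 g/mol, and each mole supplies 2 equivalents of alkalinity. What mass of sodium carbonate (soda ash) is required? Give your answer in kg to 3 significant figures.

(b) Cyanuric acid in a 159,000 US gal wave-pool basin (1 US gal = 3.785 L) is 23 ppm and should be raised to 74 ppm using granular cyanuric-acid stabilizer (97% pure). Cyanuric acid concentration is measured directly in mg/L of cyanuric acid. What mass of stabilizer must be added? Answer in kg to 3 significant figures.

(a) Volume: 591 m³ = 591,000 L.
(a) Alkalinity to add: (76 − 54) = 22 mg/L as CaCO₃ × 591,000 L = 13,000 g as CaCO₃.
(a) Equivalents: 13,000 g ÷ 50 g/eq = 260 eq.
(a) Each mole of Na₂CO₃ supplies 2 eq, so 260 / 2 = 130 mol.
(a) Mass: 130 mol × 106 g/mol = 13,780 g.

(b) Volume: 159,000 US gal × 3.785 L/gal = 601,815 L.
(b) CYA to add: (74 − 23) = 51 mg/L × 601,815 L = 30,690 g cyanuric acid.
(b) At 97% purity: 30,690 / 0.97 = 31,640 g product.

(a) 13.8 kg; (b) 31.6 kg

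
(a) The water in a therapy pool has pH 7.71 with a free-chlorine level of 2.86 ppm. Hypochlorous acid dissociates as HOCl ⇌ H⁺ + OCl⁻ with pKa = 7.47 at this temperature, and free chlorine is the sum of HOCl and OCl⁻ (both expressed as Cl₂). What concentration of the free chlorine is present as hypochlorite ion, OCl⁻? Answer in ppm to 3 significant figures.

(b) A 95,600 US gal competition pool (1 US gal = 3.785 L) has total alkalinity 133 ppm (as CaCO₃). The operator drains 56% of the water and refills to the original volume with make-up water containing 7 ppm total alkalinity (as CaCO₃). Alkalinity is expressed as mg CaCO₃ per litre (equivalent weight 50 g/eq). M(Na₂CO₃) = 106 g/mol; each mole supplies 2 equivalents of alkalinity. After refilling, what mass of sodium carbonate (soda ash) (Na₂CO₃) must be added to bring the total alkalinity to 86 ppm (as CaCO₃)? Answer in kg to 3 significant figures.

(a) [OCl⁻]/[HOCl] = 10^(pH − pKa) = 10^(7.71 − 7.47) = 10^0.24 = 1.738.
(a) Fraction as HOCl = 1 / (1 + 1.738) = 0.3653.
(a) OCl⁻ = (1 − 0.3653) × 2.86 ppm = 1.815 ppm.

(b) Volume: 95,600 US gal × 3.785 L/gal = 361,846 L.
(b) After draining 56% and refilling: 133 × 0.44 + 7 × 0.56 = 62.44 ppm.
(b) Deficit to target: 86 − 62.44 = 23.56 mg/L.
(b) As CaCO₃: 23.56 mg/L × 361,846 L = 8525 g; ÷ 50 g/eq ÷ 2 = 85.25 mol Na₂CO₃.
(b) Mass: 85.25 × 106 = 9037 g.

(a) 1.82 ppm; (b) 9.04 kg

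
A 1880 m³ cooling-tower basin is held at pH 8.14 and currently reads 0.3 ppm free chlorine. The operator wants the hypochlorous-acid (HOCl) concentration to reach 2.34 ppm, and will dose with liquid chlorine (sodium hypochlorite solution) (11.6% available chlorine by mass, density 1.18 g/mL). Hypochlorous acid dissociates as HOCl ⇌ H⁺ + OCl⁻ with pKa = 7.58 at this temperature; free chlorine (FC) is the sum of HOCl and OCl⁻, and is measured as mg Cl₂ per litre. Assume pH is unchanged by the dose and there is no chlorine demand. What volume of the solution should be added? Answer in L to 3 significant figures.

Volume: 1880 m³ = 1,880,000 L.
[OCl⁻]/[HOCl] = 10^(pH − pKa) = 10^(8.14 − 7.58) = 3.631; fraction as HOCl = 1/(1 + 3.631) = 0.2159.
Free chlorine required for 2.34 ppm HOCl: 2.34 / 0.2159 = 10.84 ppm.
FC to add: 10.84 − 0.3 = 10.54 mg/L as Cl₂.
Cl₂ equivalent: 10.54 mg/L × 1,880,000 L = 19,810 g.
Product at 11.6% available Cl: 19,810 / 0.116 = 170,800 g.
Volume: 170,800 g ÷ 1.18 g/mL = 144,700 mL.

145 L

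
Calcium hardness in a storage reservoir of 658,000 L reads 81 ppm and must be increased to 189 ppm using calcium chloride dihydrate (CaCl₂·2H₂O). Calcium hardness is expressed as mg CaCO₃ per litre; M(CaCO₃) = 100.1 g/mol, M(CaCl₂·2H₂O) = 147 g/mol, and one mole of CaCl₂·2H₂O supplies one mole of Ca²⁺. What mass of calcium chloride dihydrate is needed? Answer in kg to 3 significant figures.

104 kg

Hardness to add: (189 − 81) = 108 mg/L as CaCO₃ × 658,000 L = 71,060 g as CaCO₃.
Moles of Ca²⁺ (1 mol Ca²⁺ ≡ 1 mol CaCO₃): 71,060 / 100.1 g/mol = 709.9 mol.
Mass of CaCl₂·2H₂O: 709.9 × 147 = 104,400 g.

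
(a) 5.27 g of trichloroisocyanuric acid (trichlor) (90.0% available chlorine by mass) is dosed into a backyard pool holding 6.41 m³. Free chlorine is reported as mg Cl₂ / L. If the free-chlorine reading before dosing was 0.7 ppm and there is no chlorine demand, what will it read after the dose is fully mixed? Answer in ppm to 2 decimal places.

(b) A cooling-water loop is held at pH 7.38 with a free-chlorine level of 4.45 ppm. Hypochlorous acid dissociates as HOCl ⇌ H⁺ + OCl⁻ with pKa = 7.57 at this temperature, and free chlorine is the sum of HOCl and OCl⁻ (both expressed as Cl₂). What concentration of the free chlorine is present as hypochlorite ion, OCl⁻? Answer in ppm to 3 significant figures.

(a) 1.44 ppm; (b) 1.75 ppm

(a) Volume: 6.41 m³ = 6,410 L.
(a) Available chlorine delivered: 5.27 g × 0.9 = 4.743 g as Cl₂.
(a) Concentration rise: 4.743 g / 6,410 L = 0.7399 mg/L = 0.74 ppm.
(a) Final FC: 0.7 + 0.74 = 1.44 ppm.

(b) [OCl⁻]/[HOCl] = 10^(pH − pKa) = 10^(7.38 − 7.57) = 10^-0.19 = 0.6457.
(b) Fraction as HOCl = 1 / (1 + 0.6457) = 0.6077.
(b) OCl⁻ = (1 − 0.6077) × 4.45 ppm = 1.746 ppm.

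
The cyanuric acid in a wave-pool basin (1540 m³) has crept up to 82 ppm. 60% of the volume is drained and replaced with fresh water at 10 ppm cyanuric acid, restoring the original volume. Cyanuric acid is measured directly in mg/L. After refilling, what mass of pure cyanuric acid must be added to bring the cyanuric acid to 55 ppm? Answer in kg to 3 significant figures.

24.9 kg

Volume: 1540 m³ = 1,540,000 L.
After draining 60% and refilling: 82 × 0.40 + 10 × 0.60 = 38.8 ppm.
Deficit to target: 55 − 38.8 = 16.2 mg/L.
Mass: 16.2 mg/L × 1,540,000 L = 24,950 g cyanuric acid.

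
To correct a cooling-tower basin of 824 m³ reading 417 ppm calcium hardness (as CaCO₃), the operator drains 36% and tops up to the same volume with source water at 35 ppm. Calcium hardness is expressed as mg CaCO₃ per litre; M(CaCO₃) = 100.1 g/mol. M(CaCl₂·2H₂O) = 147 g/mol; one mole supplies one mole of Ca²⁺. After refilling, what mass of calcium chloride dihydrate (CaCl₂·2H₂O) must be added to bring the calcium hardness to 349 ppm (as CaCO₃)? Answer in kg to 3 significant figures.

84.1 kg

Volume: 824 m³ = 824,000 L.
After draining 36% and refilling: 417 × 0.64 + 35 × 0.36 = 279.48 ppm.
Deficit to target: 349 − 279.48 = 69.52 mg/L.
As CaCO₃: 69.52 mg/L × 824,000 L = 57,280 g; ÷ 100.1 = 572.3 mol Ca²⁺.
Mass: 572.3 × 147 = 84,120 g.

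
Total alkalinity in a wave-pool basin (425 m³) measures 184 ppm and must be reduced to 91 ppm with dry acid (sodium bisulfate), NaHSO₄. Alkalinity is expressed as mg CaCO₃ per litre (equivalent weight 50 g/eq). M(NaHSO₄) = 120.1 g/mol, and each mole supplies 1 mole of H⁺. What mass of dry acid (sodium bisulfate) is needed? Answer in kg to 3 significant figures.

94.9 kg

Volume: 425 m³ = 425,000 L.
Alkalinity to neutralize: (184 − 91) = 93 mg/L as CaCO₃ × 425,000 L = 39,520 g as CaCO₃.
Equivalents of H⁺ required: 39,520 ÷ 50 g/eq = 790.5 eq = 790.5 mol NaHSO₄.
Mass of NaHSO₄: 790.5 × 120.1 = 94,940 g.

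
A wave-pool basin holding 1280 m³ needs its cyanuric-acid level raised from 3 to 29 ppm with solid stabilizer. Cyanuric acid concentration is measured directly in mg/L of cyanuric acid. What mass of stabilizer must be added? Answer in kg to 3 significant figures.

Volume: 1280 m³ = 1,280,000 L.
CYA to add: (29 − 3) = 26 mg/L × 1,280,000 L = 33,280 g cyanuric acid.

33.3 kg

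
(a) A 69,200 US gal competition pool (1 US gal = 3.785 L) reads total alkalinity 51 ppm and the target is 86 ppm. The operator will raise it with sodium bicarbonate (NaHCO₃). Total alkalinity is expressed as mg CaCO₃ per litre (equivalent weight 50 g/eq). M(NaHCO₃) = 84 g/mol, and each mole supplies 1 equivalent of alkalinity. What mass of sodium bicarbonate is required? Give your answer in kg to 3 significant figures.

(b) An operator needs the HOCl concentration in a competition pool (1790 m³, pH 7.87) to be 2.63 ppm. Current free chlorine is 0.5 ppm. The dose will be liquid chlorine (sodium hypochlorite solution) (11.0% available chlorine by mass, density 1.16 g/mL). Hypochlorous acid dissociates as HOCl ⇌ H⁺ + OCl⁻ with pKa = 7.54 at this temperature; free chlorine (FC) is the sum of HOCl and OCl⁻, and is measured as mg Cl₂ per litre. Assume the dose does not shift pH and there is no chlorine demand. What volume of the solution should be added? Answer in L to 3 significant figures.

(a) 15.4 kg; (b) 109 L

(a) Volume: 69,200 US gal × 3.785 L/gal = 261,922 L.
(a) Alkalinity to add: (86 − 51) = 35 mg/L as CaCO₃ × 261,922 L = 9167 g as CaCO₃.
(a) Equivalents: 9167 g ÷ 50 g/eq = 183.3 eq.
(a) NaHCO₃ supplies 1 eq per mole → 183.3 mol.
(a) Mass: 183.3 mol × 84 g/mol = 15,400 g.

(b) Volume: 1790 m³ = 1,790,000 L.
(b) [OCl⁻]/[HOCl] = 10^(pH − pKa) = 10^(7.87 − 7.54) = 2.138; fraction as HOCl = 1/(1 + 2.138) = 0.3187.
(b) Free chlorine required for 2.63 ppm HOCl: 2.63 / 0.3187 = 8.253 ppm.
(b) FC to add: 8.253 − 0.5 = 7.753 mg/L as Cl₂.
(b) Cl₂ equivalent: 7.753 mg/L × 1,790,000 L = 13,880 g.
(b) Product at 11.0% available Cl: 13,880 / 0.11 = 126,200 g.
(b) Volume: 126,200 g ÷ 1.16 g/mL = 108,800 mL.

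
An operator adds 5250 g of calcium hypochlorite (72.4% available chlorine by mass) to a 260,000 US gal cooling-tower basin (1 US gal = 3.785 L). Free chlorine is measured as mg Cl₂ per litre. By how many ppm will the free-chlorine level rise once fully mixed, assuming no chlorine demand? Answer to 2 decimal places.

Volume: 260,000 US gal × 3.785 L/gal = 984,100 L.
Available chlorine delivered: 5250 g × 0.724 = 3801 g as Cl₂.
Concentration rise: 3801 g / 984,100 L = 3.862 mg/L = 3.86 ppm.

3.86 ppm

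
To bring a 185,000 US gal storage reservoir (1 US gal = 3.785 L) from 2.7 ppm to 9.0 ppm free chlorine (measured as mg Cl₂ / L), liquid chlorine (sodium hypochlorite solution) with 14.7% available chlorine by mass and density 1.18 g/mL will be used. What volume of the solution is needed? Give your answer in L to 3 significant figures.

25.4 L

Volume: 185,000 US gal × 3.785 L/gal = 700,225 L.
Chlorine deficit: 9.0 − 2.7 = 6.3 ppm = 6.3 mg/L as Cl₂.
Cl₂ equivalent needed: 6.3 mg/L × 700,225 L = 4,411,000 mg = 4411 g.
Product at 14.7% available chlorine: 4411 / 0.147 = 30,010 g.
Volume at density 1.18 g/mL: 30,010 g ÷ 1.18 g/mL = 25,430 mL.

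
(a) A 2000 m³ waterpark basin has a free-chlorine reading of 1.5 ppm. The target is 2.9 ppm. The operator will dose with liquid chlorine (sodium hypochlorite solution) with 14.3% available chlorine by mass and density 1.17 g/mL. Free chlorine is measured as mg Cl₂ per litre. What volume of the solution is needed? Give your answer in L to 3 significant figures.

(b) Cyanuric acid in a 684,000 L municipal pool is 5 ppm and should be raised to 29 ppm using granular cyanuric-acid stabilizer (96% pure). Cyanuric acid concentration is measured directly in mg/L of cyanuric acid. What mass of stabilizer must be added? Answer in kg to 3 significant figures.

(a) 16.7 L; (b) 17.1 kg

(a) Volume: 2000 m³ = 2,000,000 L.
(a) Chlorine deficit: 2.9 − 1.5 = 1.4 ppm = 1.4 mg/L as Cl₂.
(a) Cl₂ equivalent needed: 1.4 mg/L × 2,000,000 L = 2,800,000 mg = 2800 g.
(a) Product at 14.3% available chlorine: 2800 / 0.143 = 19,580 g.
(a) Volume at density 1.17 g/mL: 19,580 g ÷ 1.17 g/mL = 16,740 mL.

(b) CYA to add: (29 − 5) = 24 mg/L × 684,000 L = 16,420 g cyanuric acid.
(b) At 96% purity: 16,420 / 0.96 = 17,100 g product.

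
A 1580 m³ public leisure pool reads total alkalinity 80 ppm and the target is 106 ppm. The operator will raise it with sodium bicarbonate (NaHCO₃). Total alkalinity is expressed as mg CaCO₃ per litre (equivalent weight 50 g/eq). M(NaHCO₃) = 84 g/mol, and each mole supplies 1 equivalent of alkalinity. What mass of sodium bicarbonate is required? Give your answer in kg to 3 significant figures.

69.0 kg

Volume: 1580 m³ = 1,580,000 L.
Alkalinity to add: (106 − 80) = 26 mg/L as CaCO₃ × 1,580,000 L = 41,080 g as CaCO₃.
Equivalents: 41,080 g ÷ 50 g/eq = 821.6 eq.
NaHCO₃ supplies 1 eq per mole → 821.6 mol.
Mass: 821.6 mol × 84 g/mol = 69,010 g.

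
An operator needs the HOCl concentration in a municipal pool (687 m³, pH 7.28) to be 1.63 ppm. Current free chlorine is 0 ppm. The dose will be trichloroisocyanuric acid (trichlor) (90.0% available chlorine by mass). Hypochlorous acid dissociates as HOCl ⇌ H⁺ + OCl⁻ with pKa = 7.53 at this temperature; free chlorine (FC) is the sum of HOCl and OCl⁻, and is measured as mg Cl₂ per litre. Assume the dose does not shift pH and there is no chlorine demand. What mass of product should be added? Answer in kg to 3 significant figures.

Volume: 687 m³ = 687,000 L.
[OCl⁻]/[HOCl] = 10^(pH − pKa) = 10^(7.28 − 7.53) = 0.5623; fraction as HOCl = 1/(1 + 0.5623) = 0.6401.
Free chlorine required for 1.63 ppm HOCl: 1.63 / 0.6401 = 2.547 ppm.
FC to add: 2.547 − 0 = 2.547 mg/L as Cl₂.
Cl₂ equivalent: 2.547 mg/L × 687,000 L = 1750 g.
Product at 90.0% available Cl: 1750 / 0.9 = 1944 g.

1.94 kg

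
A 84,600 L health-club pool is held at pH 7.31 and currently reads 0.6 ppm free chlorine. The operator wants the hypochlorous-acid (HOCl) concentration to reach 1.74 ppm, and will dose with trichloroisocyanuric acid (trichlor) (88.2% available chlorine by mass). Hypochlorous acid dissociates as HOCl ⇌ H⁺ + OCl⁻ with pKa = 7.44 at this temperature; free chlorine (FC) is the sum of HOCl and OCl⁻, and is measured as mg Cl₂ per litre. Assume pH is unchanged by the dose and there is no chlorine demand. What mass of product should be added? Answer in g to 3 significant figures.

233 g

[OCl⁻]/[HOCl] = 10^(pH − pKa) = 10^(7.31 − 7.44) = 0.7413; fraction as HOCl = 1/(1 + 0.7413) = 0.5743.
Free chlorine required for 1.74 ppm HOCl: 1.74 / 0.5743 = 3.03 ppm.
FC to add: 3.03 − 0.6 = 2.43 mg/L as Cl₂.
Cl₂ equivalent: 2.43 mg/L × 84,600 L = 205.6 g.
Product at 88.2% available Cl: 205.6 / 0.882 = 233.1 g.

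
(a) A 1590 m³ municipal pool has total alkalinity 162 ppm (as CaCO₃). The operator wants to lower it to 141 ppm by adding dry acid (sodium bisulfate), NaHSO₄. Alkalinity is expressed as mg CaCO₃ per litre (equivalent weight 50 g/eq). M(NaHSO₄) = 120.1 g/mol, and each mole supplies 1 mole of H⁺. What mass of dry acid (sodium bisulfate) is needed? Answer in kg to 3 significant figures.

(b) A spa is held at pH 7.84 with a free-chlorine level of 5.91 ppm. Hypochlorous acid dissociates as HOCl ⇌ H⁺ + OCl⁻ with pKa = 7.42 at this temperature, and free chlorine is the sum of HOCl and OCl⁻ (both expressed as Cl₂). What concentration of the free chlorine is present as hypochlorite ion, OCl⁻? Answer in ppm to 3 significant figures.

(a) 80.2 kg; (b) 4.28 ppm

(a) Volume: 1590 m³ = 1,590,000 L.
(a) Alkalinity to neutralize: (162 − 141) = 21 mg/L as CaCO₃ × 1,590,000 L = 33,390 g as CaCO₃.
(a) Equivalents of H⁺ required: 33,390 ÷ 50 g/eq = 667.8 eq = 667.8 mol NaHSO₄.
(a) Mass of NaHSO₄: 667.8 × 120.1 = 80,200 g.

(b) [OCl⁻]/[HOCl] = 10^(pH − pKa) = 10^(7.84 − 7.42) = 10^0.42 = 2.63.
(b) Fraction as HOCl = 1 / (1 + 2.63) = 0.2755.
(b) OCl⁻ = (1 − 0.2755) × 5.91 ppm = 4.282 ppm.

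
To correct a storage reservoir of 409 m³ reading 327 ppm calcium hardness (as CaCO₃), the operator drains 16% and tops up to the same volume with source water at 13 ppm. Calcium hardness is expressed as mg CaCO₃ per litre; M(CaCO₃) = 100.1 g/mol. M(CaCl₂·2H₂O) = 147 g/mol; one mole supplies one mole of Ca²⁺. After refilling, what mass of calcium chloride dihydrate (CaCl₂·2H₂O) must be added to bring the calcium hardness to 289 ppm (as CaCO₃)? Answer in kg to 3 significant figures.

Volume: 409 m³ = 409,000 L.
After draining 16% and refilling: 327 × 0.84 + 13 × 0.16 = 276.76 ppm.
Deficit to target: 289 − 276.76 = 12.24 mg/L.
As CaCO₃: 12.24 mg/L × 409,000 L = 5006 g; ÷ 100.1 = 50.01 mol Ca²⁺.
Mass: 50.01 × 147 = 7352 g.

7.35 kg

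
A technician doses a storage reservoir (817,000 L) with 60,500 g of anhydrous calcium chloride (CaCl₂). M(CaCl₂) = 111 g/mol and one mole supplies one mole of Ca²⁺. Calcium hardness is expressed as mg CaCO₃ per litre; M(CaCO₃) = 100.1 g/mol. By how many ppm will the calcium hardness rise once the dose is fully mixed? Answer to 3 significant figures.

Moles of Ca²⁺: 60,500 g ÷ 111 g/mol = 545 mol.
As CaCO₃: 545 mol × 100.1 g/mol = 54,560 g.
Rise: 54,560 g / 817,000 L × 1000 = 66.78 mg/L.

66.8 ppm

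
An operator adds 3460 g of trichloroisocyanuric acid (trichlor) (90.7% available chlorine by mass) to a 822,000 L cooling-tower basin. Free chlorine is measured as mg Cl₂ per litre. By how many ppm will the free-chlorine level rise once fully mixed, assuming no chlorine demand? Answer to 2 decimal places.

3.82 ppm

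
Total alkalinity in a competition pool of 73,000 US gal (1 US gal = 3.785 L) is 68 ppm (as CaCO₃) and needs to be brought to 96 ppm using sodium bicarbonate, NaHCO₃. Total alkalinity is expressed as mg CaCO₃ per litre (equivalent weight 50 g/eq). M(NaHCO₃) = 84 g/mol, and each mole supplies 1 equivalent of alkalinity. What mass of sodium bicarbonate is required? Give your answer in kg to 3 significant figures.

13.0 kg

Volume: 73,000 US gal × 3.785 L/gal = 276,305 L.
Alkalinity to add: (96 − 68) = 28 mg/L as CaCO₃ × 276,305 L = 7737 g as CaCO₃.
Equivalents: 7737 g ÷ 50 g/eq = 154.7 eq.
NaHCO₃ supplies 1 eq per mole → 154.7 mol.
Mass: 154.7 mol × 84 g/mol = 13,000 g.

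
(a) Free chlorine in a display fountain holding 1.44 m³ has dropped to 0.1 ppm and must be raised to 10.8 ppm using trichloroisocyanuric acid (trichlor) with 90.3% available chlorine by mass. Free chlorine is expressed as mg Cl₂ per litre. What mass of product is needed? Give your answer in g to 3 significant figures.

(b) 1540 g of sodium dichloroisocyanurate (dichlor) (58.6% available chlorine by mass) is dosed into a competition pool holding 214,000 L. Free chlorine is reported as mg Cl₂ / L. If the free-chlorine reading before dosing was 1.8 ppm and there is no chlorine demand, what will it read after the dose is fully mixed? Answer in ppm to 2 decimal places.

(a) 17.1 g; (b) 6.02 ppm

(a) Volume: 1.44 m³ = 1,440 L.
(a) Chlorine deficit: 10.8 − 0.1 = 10.7 ppm = 10.7 mg/L as Cl₂.
(a) Cl₂ equivalent needed: 10.7 mg/L × 1,440 L = 15,410 mg = 15.41 g.
(a) Product at 90.3% available chlorine: 15.41 / 0.903 = 17.06 g.

(b) Available chlorine delivered: 1540 g × 0.586 = 902.4 g as Cl₂.
(b) Concentration rise: 902.4 g / 214,000 L = 4.217 mg/L = 4.22 ppm.
(b) Final FC: 1.8 + 4.22 = 6.02 ppm.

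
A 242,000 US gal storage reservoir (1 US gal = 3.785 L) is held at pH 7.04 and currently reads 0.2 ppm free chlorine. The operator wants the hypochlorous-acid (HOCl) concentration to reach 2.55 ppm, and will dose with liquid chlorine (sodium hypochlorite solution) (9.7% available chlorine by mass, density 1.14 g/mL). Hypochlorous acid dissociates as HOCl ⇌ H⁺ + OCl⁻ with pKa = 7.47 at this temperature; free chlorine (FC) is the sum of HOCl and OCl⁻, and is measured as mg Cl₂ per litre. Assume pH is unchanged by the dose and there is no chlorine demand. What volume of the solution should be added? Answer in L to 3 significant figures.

Volume: 242,000 US gal × 3.785 L/gal = 915,970 L.
[OCl⁻]/[HOCl] = 10^(pH − pKa) = 10^(7.04 − 7.47) = 0.3715; fraction as HOCl = 1/(1 + 0.3715) = 0.7291.
Free chlorine required for 2.55 ppm HOCl: 2.55 / 0.7291 = 3.497 ppm.
FC to add: 3.497 − 0.2 = 3.297 mg/L as Cl₂.
Cl₂ equivalent: 3.297 mg/L × 915,970 L = 3020 g.
Product at 9.7% available Cl: 3020 / 0.097 = 31,140 g.
Volume: 31,140 g ÷ 1.14 g/mL = 27,310 mL.

27.3 L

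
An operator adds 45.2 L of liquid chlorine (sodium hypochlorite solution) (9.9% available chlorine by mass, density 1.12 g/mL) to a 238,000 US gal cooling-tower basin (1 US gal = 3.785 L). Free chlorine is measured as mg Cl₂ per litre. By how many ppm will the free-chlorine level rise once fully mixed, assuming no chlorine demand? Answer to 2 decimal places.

5.56 ppm

Volume: 238,000 US gal × 3.785 L/gal = 900,830 L.
Mass of solution: 45.2 L × 1000 mL/L × 1.12 g/mL = 50,620 g.
Available chlorine delivered: 50,620 g × 0.099 = 5012 g as Cl₂.
Concentration rise: 5012 g / 900,830 L = 5.564 mg/L = 5.56 ppm.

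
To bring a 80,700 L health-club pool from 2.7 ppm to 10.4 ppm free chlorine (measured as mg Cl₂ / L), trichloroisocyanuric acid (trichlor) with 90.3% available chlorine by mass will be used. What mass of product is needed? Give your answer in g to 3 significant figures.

Chlorine deficit: 10.4 − 2.7 = 7.7 ppm = 7.7 mg/L as Cl₂.
Cl₂ equivalent needed: 7.7 mg/L × 80,700 L = 621,400 mg = 621.4 g.
Product at 90.3% available chlorine: 621.4 / 0.903 = 688.1 g.

688 g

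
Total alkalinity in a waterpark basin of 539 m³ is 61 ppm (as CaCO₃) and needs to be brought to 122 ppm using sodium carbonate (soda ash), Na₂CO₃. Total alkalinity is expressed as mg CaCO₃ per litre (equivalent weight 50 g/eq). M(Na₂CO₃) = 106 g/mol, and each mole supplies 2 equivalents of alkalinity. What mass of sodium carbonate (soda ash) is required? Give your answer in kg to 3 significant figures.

34.9 kg

Volume: 539 m³ = 539,000 L.
Alkalinity to add: (122 − 61) = 61 mg/L as CaCO₃ × 539,000 L = 32,880 g as CaCO₃.
Equivalents: 32,880 g ÷ 50 g/eq = 657.6 eq.
Each mole of Na₂CO₃ supplies 2 eq, so 657.6 / 2 = 328.8 mol.
Mass: 328.8 mol × 106 g/mol = 34,850 g.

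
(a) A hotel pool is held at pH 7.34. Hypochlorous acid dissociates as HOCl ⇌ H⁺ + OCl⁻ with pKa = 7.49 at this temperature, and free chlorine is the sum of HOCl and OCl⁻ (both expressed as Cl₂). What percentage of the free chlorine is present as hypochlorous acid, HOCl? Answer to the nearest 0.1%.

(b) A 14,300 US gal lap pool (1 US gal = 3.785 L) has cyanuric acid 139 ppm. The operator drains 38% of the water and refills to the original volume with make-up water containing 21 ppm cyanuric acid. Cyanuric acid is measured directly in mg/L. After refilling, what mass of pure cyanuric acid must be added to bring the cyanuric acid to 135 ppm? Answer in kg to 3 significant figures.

(a) [OCl⁻]/[HOCl] = 10^(pH − pKa) = 10^(7.34 − 7.49) = 10^-0.15 = 0.7079.
(a) Fraction as HOCl = 1 / (1 + 0.7079) = 0.5855.

(b) Volume: 14,300 US gal × 3.785 L/gal = 54,126 L.
(b) After draining 38% and refilling: 139 × 0.62 + 21 × 0.38 = 94.16 ppm.
(b) Deficit to target: 135 − 94.16 = 40.84 mg/L.
(b) Mass: 40.84 mg/L × 54,126 L = 2210 g cyanuric acid.

(a) 58.5%; (b) 2.21 kg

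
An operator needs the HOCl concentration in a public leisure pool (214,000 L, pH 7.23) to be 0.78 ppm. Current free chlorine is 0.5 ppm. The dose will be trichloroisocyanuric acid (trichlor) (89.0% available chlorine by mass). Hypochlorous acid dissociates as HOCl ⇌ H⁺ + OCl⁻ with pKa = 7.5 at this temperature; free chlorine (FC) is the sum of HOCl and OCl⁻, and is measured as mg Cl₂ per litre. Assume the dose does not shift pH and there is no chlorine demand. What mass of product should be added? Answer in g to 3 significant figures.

168 g

[OCl⁻]/[HOCl] = 10^(pH − pKa) = 10^(7.23 − 7.5) = 0.537; fraction as HOCl = 1/(1 + 0.537) = 0.6506.
Free chlorine required for 0.78 ppm HOCl: 0.78 / 0.6506 = 1.199 ppm.
FC to add: 1.199 − 0.5 = 0.6989 mg/L as Cl₂.
Cl₂ equivalent: 0.6989 mg/L × 214,000 L = 149.6 g.
Product at 89.0% available Cl: 149.6 / 0.89 = 168 g.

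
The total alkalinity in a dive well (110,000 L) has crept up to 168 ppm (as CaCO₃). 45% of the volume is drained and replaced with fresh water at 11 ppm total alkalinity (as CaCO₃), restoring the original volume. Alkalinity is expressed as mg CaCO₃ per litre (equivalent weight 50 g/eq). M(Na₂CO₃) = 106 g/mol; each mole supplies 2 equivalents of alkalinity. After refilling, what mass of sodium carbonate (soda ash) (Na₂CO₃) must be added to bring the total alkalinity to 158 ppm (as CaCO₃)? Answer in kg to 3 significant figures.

7.07 kg

After draining 45% and refilling: 168 × 0.55 + 11 × 0.45 = 97.35 ppm.
Deficit to target: 158 − 97.35 = 60.65 mg/L.
As CaCO₃: 60.65 mg/L × 110,000 L = 6671 g; ÷ 50 g/eq ÷ 2 = 66.71 mol Na₂CO₃.
Mass: 66.71 × 106 = 7072 g.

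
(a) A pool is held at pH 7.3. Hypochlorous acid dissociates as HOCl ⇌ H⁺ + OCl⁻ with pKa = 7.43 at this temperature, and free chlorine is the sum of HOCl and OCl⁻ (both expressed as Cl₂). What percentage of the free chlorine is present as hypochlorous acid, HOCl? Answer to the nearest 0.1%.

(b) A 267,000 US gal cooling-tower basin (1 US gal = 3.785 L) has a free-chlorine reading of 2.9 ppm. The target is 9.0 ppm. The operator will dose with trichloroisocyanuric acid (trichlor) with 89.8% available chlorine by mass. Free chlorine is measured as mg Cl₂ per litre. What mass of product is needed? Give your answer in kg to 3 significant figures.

(a) 57.4%; (b) 6.86 kg

(a) [OCl⁻]/[HOCl] = 10^(pH − pKa) = 10^(7.3 − 7.43) = 10^-0.13 = 0.7413.
(a) Fraction as HOCl = 1 / (1 + 0.7413) = 0.5743.

(b) Volume: 267,000 US gal × 3.785 L/gal = 1,010,595 L.
(b) Chlorine deficit: 9.0 − 2.9 = 6.1 ppm = 6.1 mg/L as Cl₂.
(b) Cl₂ equivalent needed: 6.1 mg/L × 1,010,595 L = 6,165,000 mg = 6165 g.
(b) Product at 89.8% available chlorine: 6165 / 0.898 = 6865 g.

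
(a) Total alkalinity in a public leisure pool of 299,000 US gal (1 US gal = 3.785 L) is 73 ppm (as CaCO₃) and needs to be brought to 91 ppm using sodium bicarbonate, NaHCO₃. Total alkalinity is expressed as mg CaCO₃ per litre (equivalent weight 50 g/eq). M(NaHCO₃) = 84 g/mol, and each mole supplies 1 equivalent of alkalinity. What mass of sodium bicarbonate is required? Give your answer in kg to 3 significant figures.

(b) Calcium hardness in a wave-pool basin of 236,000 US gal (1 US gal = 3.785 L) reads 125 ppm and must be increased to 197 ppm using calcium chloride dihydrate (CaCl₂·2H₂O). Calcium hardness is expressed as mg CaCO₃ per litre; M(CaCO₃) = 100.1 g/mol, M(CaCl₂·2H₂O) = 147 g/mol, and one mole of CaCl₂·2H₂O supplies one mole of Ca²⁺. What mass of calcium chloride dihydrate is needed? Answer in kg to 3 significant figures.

(a) Volume: 299,000 US gal × 3.785 L/gal = 1,131,715 L.
(a) Alkalinity to add: (91 − 73) = 18 mg/L as CaCO₃ × 1,131,715 L = 20,370 g as CaCO₃.
(a) Equivalents: 20,370 g ÷ 50 g/eq = 407.4 eq.
(a) NaHCO₃ supplies 1 eq per mole → 407.4 mol.
(a) Mass: 407.4 mol × 84 g/mol = 34,220 g.

(b) Volume: 236,000 US gal × 3.785 L/gal = 893,260 L.
(b) Hardness to add: (197 − 125) = 72 mg/L as CaCO₃ × 893,260 L = 64,310 g as CaCO₃.
(b) Moles of Ca²⁺ (1 mol Ca²⁺ ≡ 1 mol CaCO₃): 64,310 / 100.1 g/mol = 642.5 mol.
(b) Mass of CaCl₂·2H₂O: 642.5 × 147 = 94,450 g.

(a) 34.2 kg; (b) 94.4 kg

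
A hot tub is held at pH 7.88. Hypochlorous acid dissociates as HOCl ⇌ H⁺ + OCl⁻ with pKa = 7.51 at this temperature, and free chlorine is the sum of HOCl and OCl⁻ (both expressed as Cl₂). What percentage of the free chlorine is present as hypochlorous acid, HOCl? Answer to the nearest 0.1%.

[OCl⁻]/[HOCl] = 10^(pH − pKa) = 10^(7.88 − 7.51) = 10^0.37 = 2.344.
Fraction as HOCl = 1 / (1 + 2.344) = 0.299.

29.9%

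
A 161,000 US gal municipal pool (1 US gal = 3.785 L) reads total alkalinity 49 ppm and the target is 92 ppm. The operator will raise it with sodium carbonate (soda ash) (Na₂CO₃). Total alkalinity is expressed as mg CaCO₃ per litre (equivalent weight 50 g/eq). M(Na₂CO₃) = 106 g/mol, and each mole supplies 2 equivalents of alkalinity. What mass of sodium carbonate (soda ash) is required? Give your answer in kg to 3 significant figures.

27.8 kg

Volume: 161,000 US gal × 3.785 L/gal = 609,385 L.
Alkalinity to add: (92 − 49) = 43 mg/L as CaCO₃ × 609,385 L = 26,200 g as CaCO₃.
Equivalents: 26,200 g ÷ 50 g/eq = 524.1 eq.
Each mole of Na₂CO₃ supplies 2 eq, so 524.1 / 2 = 262 mol.
Mass: 262 mol × 106 g/mol = 27,780 g.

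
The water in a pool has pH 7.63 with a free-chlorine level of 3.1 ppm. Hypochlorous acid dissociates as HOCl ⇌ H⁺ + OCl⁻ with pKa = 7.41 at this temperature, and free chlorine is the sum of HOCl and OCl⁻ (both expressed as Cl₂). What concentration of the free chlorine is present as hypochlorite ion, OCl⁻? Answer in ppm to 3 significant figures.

[OCl⁻]/[HOCl] = 10^(pH − pKa) = 10^(7.63 − 7.41) = 10^0.22 = 1.66.
Fraction as HOCl = 1 / (1 + 1.66) = 0.376.
OCl⁻ = (1 − 0.376) × 3.1 ppm = 1.934 ppm.

1.93 ppm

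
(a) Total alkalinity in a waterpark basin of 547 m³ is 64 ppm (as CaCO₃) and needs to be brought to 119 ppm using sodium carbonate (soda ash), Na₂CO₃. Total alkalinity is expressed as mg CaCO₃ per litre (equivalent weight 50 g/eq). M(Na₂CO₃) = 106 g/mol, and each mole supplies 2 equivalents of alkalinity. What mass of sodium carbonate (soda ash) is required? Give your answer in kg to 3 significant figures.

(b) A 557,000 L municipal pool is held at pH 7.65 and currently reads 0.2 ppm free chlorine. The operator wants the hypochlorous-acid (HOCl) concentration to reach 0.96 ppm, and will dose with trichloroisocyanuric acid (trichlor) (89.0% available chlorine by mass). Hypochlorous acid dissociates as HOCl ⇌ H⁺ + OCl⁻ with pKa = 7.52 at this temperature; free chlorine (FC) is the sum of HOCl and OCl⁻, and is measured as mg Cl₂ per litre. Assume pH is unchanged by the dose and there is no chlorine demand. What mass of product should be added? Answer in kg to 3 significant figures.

(a) 31.9 kg; (b) 1.29 kg

(a) Volume: 547 m³ = 547,000 L.
(a) Alkalinity to add: (119 − 64) = 55 mg/L as CaCO₃ × 547,000 L = 30,080 g as CaCO₃.
(a) Equivalents: 30,080 g ÷ 50 g/eq = 601.7 eq.
(a) Each mole of Na₂CO₃ supplies 2 eq, so 601.7 / 2 = 300.9 mol.
(a) Mass: 300.9 mol × 106 g/mol = 31,890 g.

(b) [OCl⁻]/[HOCl] = 10^(pH − pKa) = 10^(7.65 − 7.52) = 1.349; fraction as HOCl = 1/(1 + 1.349) = 0.4257.
(b) Free chlorine required for 0.96 ppm HOCl: 0.96 / 0.4257 = 2.255 ppm.
(b) FC to add: 2.255 − 0.2 = 2.055 mg/L as Cl₂.
(b) Cl₂ equivalent: 2.055 mg/L × 557,000 L = 1145 g.
(b) Product at 89.0% available Cl: 1145 / 0.89 = 1286 g.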